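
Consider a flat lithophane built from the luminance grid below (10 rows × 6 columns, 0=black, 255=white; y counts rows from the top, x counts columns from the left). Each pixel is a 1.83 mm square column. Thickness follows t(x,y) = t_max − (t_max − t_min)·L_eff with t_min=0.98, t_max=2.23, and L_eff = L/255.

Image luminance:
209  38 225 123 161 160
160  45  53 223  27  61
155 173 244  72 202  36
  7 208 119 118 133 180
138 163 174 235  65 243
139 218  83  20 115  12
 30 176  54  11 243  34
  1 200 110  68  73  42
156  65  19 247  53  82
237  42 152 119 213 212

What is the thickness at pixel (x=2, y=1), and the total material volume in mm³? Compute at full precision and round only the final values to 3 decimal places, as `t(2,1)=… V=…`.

span = t_max - t_min = 2.23 - 0.98 = 1.250
L(2,1) = 53, L_eff = 53/255 = 0.207843
t(2,1) = 2.23 - 1.250·0.207843 = 1.970
Σt over all 10·6 pixels = 24899/255 ≈ 97.6431373
V = pitch²·Σt = 1.83²·24899/255 = 326.997

t(2,1)=1.970 V=326.997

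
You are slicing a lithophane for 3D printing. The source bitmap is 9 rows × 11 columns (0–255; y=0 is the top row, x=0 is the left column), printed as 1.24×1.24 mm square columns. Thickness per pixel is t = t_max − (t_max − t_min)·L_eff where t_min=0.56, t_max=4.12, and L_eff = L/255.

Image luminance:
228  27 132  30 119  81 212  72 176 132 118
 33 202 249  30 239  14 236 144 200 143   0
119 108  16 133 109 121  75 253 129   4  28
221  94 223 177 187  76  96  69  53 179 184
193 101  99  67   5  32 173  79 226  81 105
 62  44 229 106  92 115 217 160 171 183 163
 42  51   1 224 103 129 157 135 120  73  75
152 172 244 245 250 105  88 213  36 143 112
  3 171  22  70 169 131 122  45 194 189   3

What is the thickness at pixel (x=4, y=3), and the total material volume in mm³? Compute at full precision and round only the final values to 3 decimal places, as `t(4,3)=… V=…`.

t(4,3)=1.509 V=366.064

span = t_max - t_min = 4.12 - 0.56 = 3.560
L(4,3) = 187, L_eff = 187/255 = 0.733333
t(4,3) = 4.12 - 3.560·0.733333 = 1.509
Σt over all 9·11 pixels = 1517728/6375 ≈ 238.0749804
V = pitch²·Σt = 1.24²·1517728/6375 = 366.064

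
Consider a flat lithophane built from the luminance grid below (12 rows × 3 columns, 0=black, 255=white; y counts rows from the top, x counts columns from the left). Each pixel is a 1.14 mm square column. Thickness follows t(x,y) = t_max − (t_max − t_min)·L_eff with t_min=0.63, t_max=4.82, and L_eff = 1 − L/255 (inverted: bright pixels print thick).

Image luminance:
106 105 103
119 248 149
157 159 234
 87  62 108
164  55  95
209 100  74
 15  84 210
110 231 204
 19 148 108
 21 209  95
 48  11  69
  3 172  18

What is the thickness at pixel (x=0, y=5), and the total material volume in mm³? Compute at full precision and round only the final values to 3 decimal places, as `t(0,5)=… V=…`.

span = t_max - t_min = 4.82 - 0.63 = 4.190
L(0,5) = 209, L_eff = 1 - 209/255 = 0.180392 (inverted)
t(0,5) = 4.82 - 4.190·0.180392 = 4.064
Σt over all 12·3 pixels = 2300011/25500 ≈ 90.1965098
V = pitch²·Σt = 1.14²·2300011/25500 = 117.219

t(0,5)=4.064 V=117.219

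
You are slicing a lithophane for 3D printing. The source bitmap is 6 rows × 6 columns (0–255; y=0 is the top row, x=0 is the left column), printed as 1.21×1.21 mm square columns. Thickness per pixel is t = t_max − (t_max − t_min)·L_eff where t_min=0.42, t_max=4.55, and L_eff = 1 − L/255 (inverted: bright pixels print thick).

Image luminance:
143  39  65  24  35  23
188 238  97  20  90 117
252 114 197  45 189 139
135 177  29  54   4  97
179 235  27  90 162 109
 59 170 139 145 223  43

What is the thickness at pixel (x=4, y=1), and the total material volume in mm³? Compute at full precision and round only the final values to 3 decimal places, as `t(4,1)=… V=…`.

t(4,1)=1.878 V=119.169

span = t_max - t_min = 4.55 - 0.42 = 4.130
L(4,1) = 90, L_eff = 1 - 90/255 = 0.647059 (inverted)
t(4,1) = 4.55 - 4.130·0.647059 = 1.878
Σt over all 6·6 pixels = 172963/2125 ≈ 81.3943529
V = pitch²·Σt = 1.21²·172963/2125 = 119.169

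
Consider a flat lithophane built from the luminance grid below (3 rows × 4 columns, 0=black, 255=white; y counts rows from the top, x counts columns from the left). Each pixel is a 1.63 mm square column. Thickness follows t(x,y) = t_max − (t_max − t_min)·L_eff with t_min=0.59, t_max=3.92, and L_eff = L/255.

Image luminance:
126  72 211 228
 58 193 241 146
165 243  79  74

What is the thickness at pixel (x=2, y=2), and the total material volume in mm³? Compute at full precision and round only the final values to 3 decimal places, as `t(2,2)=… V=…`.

span = t_max - t_min = 3.92 - 0.59 = 3.330
L(2,2) = 79, L_eff = 79/255 = 0.309804
t(2,2) = 3.92 - 3.330·0.309804 = 2.888
Σt over all 3·4 pixels = 23.064
V = pitch²·Σt = 1.63²·23.064 = 61.279

t(2,2)=2.888 V=61.279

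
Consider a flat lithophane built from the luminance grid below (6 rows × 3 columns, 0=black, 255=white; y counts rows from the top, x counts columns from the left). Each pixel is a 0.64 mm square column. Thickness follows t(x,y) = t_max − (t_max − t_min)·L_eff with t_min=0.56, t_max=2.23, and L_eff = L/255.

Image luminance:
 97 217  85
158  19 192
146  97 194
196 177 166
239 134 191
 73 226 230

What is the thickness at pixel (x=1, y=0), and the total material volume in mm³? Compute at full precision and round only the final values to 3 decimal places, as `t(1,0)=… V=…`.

t(1,0)=0.809 V=8.831

span = t_max - t_min = 2.23 - 0.56 = 1.670
L(1,0) = 217, L_eff = 217/255 = 0.850980
t(1,0) = 2.23 - 1.670·0.850980 = 0.809
Σt over all 6·3 pixels = 549791/25500 ≈ 21.5604314
V = pitch²·Σt = 0.64²·549791/25500 = 8.831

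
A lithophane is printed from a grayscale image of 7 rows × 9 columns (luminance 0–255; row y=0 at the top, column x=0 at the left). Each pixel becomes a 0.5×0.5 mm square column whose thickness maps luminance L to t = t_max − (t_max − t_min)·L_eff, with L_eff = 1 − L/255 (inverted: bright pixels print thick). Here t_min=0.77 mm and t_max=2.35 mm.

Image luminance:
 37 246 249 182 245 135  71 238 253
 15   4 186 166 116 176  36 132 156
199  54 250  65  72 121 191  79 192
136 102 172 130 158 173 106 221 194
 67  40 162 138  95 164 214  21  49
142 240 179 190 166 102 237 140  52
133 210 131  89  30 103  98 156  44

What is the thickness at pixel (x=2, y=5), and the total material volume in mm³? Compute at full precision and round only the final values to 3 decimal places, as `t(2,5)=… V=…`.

t(2,5)=1.879 V=25.527

span = t_max - t_min = 2.35 - 0.77 = 1.580
L(2,5) = 179, L_eff = 1 - 179/255 = 0.298039 (inverted)
t(2,5) = 2.35 - 1.580·0.298039 = 1.879
Σt over all 7·9 pixels = 520741/5100 ≈ 102.1060784
V = pitch²·Σt = 0.5²·520741/5100 = 25.527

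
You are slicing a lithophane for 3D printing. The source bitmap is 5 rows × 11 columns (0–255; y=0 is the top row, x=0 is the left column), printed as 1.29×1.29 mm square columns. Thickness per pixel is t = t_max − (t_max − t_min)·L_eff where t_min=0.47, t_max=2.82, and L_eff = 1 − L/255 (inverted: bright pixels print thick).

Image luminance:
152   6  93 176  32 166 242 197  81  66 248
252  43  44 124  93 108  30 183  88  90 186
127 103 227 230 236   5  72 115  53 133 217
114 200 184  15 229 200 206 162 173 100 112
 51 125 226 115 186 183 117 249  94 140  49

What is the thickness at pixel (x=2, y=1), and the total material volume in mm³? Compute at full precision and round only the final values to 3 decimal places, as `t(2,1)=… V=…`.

span = t_max - t_min = 2.82 - 0.47 = 2.350
L(2,1) = 44, L_eff = 1 - 44/255 = 0.827451 (inverted)
t(2,1) = 2.82 - 2.350·0.827451 = 0.875
Σt over all 5·11 pixels = 481891/5100 ≈ 94.4884314
V = pitch²·Σt = 1.29²·481891/5100 = 157.238

t(2,1)=0.875 V=157.238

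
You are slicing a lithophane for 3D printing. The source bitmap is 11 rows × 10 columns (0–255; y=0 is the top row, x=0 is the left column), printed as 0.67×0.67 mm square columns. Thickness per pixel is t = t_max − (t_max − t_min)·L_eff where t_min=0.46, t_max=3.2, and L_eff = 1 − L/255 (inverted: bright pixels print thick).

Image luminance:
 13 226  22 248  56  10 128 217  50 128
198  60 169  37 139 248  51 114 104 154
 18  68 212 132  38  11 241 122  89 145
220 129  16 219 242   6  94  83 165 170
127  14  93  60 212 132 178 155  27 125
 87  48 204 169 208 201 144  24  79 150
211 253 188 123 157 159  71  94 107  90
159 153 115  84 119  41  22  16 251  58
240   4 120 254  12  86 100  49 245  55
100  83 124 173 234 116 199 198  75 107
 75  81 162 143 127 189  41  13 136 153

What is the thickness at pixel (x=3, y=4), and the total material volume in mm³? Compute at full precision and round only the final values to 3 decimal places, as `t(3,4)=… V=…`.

span = t_max - t_min = 3.2 - 0.46 = 2.740
L(3,4) = 60, L_eff = 1 - 60/255 = 0.764706 (inverted)
t(3,4) = 3.2 - 2.740·0.764706 = 1.105
Σt over all 11·10 pixels = 1240064/6375 ≈ 194.5198431
V = pitch²·Σt = 0.67²·1240064/6375 = 87.320

t(3,4)=1.105 V=87.320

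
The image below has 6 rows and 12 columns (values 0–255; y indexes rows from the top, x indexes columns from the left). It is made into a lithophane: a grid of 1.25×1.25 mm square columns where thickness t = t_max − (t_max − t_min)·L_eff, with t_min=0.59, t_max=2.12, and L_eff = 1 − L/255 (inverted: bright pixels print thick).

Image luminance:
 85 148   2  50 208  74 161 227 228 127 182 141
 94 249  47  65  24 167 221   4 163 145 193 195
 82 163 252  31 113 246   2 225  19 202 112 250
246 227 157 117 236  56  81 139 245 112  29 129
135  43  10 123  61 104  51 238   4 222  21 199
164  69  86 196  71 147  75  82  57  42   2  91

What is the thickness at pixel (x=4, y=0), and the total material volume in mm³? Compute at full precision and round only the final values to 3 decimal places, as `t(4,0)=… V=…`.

t(4,0)=1.838 V=150.413

span = t_max - t_min = 2.12 - 0.59 = 1.530
L(4,0) = 208, L_eff = 1 - 208/255 = 0.184314 (inverted)
t(4,0) = 2.12 - 1.530·0.184314 = 1.838
Σt over all 6·12 pixels = 96.264
V = pitch²·Σt = 1.25²·96.264 = 150.413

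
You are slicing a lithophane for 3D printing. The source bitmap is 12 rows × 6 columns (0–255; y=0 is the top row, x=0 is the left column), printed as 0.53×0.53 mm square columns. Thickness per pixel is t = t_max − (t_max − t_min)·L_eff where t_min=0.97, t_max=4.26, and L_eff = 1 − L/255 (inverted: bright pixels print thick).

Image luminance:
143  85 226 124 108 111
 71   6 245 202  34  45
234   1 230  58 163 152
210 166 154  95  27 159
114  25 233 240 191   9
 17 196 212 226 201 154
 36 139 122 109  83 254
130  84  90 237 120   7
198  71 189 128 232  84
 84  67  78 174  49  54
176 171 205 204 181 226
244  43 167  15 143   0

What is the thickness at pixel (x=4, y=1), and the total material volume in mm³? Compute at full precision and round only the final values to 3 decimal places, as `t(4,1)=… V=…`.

t(4,1)=1.409 V=53.906

span = t_max - t_min = 4.26 - 0.97 = 3.290
L(4,1) = 34, L_eff = 1 - 34/255 = 0.866667 (inverted)
t(4,1) = 4.26 - 3.290·0.866667 = 1.409
Σt over all 12·6 pixels = 4893589/25500 ≈ 191.9054510
V = pitch²·Σt = 0.53²·4893589/25500 = 53.906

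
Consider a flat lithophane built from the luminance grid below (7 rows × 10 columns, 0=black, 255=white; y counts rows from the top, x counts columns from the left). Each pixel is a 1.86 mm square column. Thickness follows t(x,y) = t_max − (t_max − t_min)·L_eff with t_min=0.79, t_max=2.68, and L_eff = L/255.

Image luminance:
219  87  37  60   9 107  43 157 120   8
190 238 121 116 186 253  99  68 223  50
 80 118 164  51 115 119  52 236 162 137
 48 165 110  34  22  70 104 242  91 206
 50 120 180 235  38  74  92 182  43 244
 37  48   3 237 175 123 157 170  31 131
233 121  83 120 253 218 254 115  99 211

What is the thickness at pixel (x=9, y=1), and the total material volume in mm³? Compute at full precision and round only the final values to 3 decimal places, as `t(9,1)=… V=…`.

t(9,1)=2.309 V=423.527

span = t_max - t_min = 2.68 - 0.79 = 1.890
L(9,1) = 50, L_eff = 50/255 = 0.196078
t(9,1) = 2.68 - 1.890·0.196078 = 2.309
Σt over all 7·10 pixels = 520289/4250 ≈ 122.4209412
V = pitch²·Σt = 1.86²·520289/4250 = 423.527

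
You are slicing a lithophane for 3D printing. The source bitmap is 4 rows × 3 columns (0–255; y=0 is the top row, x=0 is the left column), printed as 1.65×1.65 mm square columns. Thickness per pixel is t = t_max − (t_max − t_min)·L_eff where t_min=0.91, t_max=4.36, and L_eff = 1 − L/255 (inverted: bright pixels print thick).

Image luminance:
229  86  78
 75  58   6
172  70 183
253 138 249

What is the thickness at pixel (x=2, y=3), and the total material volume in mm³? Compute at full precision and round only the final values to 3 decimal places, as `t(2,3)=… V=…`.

span = t_max - t_min = 4.36 - 0.91 = 3.450
L(2,3) = 249, L_eff = 1 - 249/255 = 0.023529 (inverted)
t(2,3) = 4.36 - 3.450·0.023529 = 4.279
Σt over all 4·3 pixels = 11059/340 ≈ 32.5264706
V = pitch²·Σt = 1.65²·11059/340 = 88.553

t(2,3)=4.279 V=88.553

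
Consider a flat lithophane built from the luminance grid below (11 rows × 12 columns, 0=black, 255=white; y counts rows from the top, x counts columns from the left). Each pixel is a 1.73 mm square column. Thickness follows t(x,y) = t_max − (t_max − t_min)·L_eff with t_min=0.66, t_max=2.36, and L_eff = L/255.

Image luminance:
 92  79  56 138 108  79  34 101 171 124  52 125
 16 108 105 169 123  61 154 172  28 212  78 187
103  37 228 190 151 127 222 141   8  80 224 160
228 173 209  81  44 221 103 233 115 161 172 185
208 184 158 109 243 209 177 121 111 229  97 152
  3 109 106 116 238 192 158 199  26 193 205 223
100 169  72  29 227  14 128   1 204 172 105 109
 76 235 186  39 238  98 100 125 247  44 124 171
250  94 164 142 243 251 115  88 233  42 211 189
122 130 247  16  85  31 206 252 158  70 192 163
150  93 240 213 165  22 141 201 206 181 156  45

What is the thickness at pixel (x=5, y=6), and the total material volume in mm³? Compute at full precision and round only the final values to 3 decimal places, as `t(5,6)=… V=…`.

span = t_max - t_min = 2.36 - 0.66 = 1.700
L(5,6) = 14, L_eff = 14/255 = 0.054902
t(5,6) = 2.36 - 1.700·0.054902 = 2.267
Σt over all 11·12 pixels = 14137/75 ≈ 188.4933333
V = pitch²·Σt = 1.73²·14137/75 = 564.142

t(5,6)=2.267 V=564.142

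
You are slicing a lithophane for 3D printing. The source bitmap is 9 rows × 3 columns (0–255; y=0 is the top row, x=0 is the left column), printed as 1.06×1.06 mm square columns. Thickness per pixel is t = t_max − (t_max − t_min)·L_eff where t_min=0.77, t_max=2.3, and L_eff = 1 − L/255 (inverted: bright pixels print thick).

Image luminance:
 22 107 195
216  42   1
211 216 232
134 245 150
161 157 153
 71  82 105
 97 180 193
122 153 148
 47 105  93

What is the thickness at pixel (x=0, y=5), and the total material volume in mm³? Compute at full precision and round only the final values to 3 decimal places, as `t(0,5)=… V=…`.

span = t_max - t_min = 2.3 - 0.77 = 1.530
L(0,5) = 71, L_eff = 1 - 71/255 = 0.721569 (inverted)
t(0,5) = 2.3 - 1.530·0.721569 = 1.196
Σt over all 9·3 pixels = 42.618
V = pitch²·Σt = 1.06²·42.618 = 47.886

t(0,5)=1.196 V=47.886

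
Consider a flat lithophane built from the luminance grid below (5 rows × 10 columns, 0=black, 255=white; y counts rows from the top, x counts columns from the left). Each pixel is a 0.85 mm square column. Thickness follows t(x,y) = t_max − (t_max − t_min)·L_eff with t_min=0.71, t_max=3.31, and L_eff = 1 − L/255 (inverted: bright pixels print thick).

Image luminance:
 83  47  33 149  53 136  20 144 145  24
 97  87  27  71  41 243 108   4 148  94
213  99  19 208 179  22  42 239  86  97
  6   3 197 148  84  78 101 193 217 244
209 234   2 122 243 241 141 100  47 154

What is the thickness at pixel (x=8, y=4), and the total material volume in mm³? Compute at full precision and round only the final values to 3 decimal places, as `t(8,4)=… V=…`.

t(8,4)=1.189 V=67.801

span = t_max - t_min = 3.31 - 0.71 = 2.600
L(8,4) = 47, L_eff = 1 - 47/255 = 0.815686 (inverted)
t(8,4) = 3.31 - 2.600·0.815686 = 1.189
Σt over all 5·10 pixels = 239297/2550 ≈ 93.8419608
V = pitch²·Σt = 0.85²·239297/2550 = 67.801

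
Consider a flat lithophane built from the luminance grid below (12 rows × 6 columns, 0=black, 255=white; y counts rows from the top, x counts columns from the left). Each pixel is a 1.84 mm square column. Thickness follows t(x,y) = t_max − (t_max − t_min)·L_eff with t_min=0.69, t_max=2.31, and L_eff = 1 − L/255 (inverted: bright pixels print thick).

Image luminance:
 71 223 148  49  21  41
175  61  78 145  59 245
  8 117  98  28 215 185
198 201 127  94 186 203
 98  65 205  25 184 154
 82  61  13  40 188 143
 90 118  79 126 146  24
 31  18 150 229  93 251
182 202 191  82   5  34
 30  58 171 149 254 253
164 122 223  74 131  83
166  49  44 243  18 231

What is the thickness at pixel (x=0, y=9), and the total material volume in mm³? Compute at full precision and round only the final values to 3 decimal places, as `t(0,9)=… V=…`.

span = t_max - t_min = 2.31 - 0.69 = 1.620
L(0,9) = 30, L_eff = 1 - 30/255 = 0.882353 (inverted)
t(0,9) = 2.31 - 1.620·0.882353 = 0.881
Σt over all 12·6 pixels = 223668/2125 ≈ 105.2555294
V = pitch²·Σt = 1.84²·223668/2125 = 356.353

t(0,9)=0.881 V=356.353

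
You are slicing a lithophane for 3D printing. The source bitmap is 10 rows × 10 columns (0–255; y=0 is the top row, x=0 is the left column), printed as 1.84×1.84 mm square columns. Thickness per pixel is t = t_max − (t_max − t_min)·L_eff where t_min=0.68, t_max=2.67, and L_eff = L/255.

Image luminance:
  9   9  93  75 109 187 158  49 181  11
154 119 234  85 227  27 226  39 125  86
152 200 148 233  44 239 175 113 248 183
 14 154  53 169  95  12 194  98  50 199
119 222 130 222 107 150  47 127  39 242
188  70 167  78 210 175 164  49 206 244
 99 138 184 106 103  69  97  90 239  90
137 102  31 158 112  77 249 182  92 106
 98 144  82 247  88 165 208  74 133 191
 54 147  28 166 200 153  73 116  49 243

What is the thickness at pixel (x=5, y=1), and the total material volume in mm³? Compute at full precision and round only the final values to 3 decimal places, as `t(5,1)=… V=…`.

span = t_max - t_min = 2.67 - 0.68 = 1.990
L(5,1) = 27, L_eff = 27/255 = 0.105882
t(5,1) = 2.67 - 1.990·0.105882 = 2.459
Σt over all 10·10 pixels = 1052788/6375 ≈ 165.1432157
V = pitch²·Σt = 1.84²·1052788/6375 = 559.109

t(5,1)=2.459 V=559.109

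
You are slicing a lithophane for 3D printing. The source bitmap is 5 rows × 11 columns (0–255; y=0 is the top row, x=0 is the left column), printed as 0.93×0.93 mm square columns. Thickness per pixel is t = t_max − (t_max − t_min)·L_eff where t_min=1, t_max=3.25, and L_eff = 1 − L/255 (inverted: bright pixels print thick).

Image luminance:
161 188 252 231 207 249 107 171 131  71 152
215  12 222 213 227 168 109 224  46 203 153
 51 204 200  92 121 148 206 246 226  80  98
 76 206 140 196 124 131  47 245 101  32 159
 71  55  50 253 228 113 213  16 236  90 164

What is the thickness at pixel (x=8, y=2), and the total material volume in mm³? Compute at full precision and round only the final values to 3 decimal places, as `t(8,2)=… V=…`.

span = t_max - t_min = 3.25 - 1 = 2.250
L(8,2) = 226, L_eff = 1 - 226/255 = 0.113725 (inverted)
t(8,2) = 3.25 - 2.250·0.113725 = 2.994
Σt over all 5·11 pixels = 128.5
V = pitch²·Σt = 0.93²·128.5 = 111.140

t(8,2)=2.994 V=111.140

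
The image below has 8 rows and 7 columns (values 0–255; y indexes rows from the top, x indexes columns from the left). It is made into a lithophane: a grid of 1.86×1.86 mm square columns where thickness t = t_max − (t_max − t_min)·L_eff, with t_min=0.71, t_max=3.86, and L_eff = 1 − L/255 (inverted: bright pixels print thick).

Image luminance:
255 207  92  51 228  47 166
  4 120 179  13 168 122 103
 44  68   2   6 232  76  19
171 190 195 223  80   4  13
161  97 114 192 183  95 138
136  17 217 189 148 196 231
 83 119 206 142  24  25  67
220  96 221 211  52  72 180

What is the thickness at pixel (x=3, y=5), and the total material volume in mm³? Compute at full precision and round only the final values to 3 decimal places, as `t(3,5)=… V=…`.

span = t_max - t_min = 3.86 - 0.71 = 3.150
L(3,5) = 189, L_eff = 1 - 189/255 = 0.258824 (inverted)
t(3,5) = 3.86 - 3.150·0.258824 = 3.045
Σt over all 8·7 pixels = 106351/850 ≈ 125.1188235
V = pitch²·Σt = 1.86²·106351/850 = 432.861

t(3,5)=3.045 V=432.861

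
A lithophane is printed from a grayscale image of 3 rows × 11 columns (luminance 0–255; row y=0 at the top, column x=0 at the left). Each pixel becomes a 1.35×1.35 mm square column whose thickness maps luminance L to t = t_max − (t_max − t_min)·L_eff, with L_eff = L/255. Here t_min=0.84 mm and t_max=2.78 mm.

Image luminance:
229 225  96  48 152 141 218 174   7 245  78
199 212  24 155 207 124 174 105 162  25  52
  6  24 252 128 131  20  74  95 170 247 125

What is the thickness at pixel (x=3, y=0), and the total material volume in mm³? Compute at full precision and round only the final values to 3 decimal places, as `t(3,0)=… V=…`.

span = t_max - t_min = 2.78 - 0.84 = 1.940
L(3,0) = 48, L_eff = 48/255 = 0.188235
t(3,0) = 2.78 - 1.940·0.188235 = 2.415
Σt over all 3·11 pixels = 750257/12750 ≈ 58.8436863
V = pitch²·Σt = 1.35²·750257/12750 = 107.243

t(3,0)=2.415 V=107.243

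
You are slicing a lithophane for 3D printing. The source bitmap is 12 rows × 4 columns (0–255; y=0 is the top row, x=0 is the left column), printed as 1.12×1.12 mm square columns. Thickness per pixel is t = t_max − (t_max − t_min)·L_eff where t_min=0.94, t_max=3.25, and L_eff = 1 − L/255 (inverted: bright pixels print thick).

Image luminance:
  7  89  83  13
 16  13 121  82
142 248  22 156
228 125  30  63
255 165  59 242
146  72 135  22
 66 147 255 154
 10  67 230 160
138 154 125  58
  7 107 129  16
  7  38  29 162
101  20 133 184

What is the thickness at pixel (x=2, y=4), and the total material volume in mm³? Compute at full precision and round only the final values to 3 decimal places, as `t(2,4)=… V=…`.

span = t_max - t_min = 3.25 - 0.94 = 2.310
L(2,4) = 59, L_eff = 1 - 59/255 = 0.768627 (inverted)
t(2,4) = 3.25 - 2.310·0.768627 = 1.474
Σt over all 12·4 pixels = 770907/8500 ≈ 90.6949412
V = pitch²·Σt = 1.12²·770907/8500 = 113.768

t(2,4)=1.474 V=113.768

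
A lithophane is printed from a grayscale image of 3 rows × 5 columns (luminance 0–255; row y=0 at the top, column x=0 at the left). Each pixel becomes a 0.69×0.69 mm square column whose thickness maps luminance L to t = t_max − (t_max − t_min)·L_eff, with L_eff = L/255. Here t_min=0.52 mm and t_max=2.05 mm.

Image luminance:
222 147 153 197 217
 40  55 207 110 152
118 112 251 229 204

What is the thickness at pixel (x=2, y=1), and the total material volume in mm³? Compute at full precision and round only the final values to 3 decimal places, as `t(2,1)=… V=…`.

t(2,1)=0.808 V=7.744

span = t_max - t_min = 2.05 - 0.52 = 1.530
L(2,1) = 207, L_eff = 207/255 = 0.811765
t(2,1) = 2.05 - 1.530·0.811765 = 0.808
Σt over all 3·5 pixels = 16.266
V = pitch²·Σt = 0.69²·16.266 = 7.744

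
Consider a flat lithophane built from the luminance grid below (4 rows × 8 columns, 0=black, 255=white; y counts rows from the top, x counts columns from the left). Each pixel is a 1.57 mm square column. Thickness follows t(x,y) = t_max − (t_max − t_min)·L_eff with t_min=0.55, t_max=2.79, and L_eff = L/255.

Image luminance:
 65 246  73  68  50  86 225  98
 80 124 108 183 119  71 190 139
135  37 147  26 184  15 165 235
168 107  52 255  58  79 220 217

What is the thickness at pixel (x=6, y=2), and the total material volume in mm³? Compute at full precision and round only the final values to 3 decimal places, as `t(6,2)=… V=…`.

span = t_max - t_min = 2.79 - 0.55 = 2.240
L(6,2) = 165, L_eff = 165/255 = 0.647059
t(6,2) = 2.79 - 2.240·0.647059 = 1.341
Σt over all 4·8 pixels = 68752/1275 ≈ 53.9231373
V = pitch²·Σt = 1.57²·68752/1275 = 132.915

t(6,2)=1.341 V=132.915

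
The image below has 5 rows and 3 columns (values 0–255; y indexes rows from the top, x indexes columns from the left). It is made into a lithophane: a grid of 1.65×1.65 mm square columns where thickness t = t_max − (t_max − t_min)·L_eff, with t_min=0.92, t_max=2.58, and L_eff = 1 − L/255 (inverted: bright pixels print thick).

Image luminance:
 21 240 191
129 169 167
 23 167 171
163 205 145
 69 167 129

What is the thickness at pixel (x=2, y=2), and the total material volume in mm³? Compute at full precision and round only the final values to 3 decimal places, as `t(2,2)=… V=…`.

span = t_max - t_min = 2.58 - 0.92 = 1.660
L(2,2) = 171, L_eff = 1 - 171/255 = 0.329412 (inverted)
t(2,2) = 2.58 - 1.660·0.329412 = 2.033
Σt over all 5·3 pixels = 177449/6375 ≈ 27.8351373
V = pitch²·Σt = 1.65²·177449/6375 = 75.781

t(2,2)=2.033 V=75.781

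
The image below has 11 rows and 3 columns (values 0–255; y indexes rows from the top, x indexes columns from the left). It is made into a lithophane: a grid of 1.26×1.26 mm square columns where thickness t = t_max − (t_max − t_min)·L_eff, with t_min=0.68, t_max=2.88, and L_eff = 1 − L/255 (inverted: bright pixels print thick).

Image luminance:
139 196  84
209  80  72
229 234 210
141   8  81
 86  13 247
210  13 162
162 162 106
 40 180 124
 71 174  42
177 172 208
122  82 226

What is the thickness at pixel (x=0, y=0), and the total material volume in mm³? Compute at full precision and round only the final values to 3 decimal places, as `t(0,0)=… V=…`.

t(0,0)=1.879 V=96.741

span = t_max - t_min = 2.88 - 0.68 = 2.200
L(0,0) = 139, L_eff = 1 - 139/255 = 0.454902 (inverted)
t(0,0) = 2.88 - 2.200·0.454902 = 1.879
Σt over all 11·3 pixels = 77693/1275 ≈ 60.9356863
V = pitch²·Σt = 1.26²·77693/1275 = 96.741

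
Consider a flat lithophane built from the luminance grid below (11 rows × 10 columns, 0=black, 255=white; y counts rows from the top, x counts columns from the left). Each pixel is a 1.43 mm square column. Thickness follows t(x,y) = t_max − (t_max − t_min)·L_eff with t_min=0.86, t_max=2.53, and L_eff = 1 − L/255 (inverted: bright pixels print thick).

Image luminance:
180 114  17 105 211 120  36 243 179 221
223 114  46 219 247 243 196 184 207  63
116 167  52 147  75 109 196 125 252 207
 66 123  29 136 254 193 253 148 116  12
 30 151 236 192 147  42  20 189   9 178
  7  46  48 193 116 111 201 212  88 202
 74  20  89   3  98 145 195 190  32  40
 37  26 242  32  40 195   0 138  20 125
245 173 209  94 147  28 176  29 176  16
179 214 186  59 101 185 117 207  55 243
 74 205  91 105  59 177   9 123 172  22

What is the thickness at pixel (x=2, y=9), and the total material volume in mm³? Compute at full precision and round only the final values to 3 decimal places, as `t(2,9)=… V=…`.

t(2,9)=2.078 V=380.656

span = t_max - t_min = 2.53 - 0.86 = 1.670
L(2,9) = 186, L_eff = 1 - 186/255 = 0.270588 (inverted)
t(2,9) = 2.53 - 1.670·0.270588 = 2.078
Σt over all 11·10 pixels = 4746793/25500 ≈ 186.1487451
V = pitch²·Σt = 1.43²·4746793/25500 = 380.656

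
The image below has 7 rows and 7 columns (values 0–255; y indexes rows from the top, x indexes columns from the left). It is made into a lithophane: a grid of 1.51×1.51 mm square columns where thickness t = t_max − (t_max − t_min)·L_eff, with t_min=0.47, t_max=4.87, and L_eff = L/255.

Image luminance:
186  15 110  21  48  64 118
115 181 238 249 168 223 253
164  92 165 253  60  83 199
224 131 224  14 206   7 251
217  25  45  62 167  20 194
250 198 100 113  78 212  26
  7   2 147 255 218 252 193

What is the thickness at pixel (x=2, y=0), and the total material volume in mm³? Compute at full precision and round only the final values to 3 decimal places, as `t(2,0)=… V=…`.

t(2,0)=2.972 V=274.877

span = t_max - t_min = 4.87 - 0.47 = 4.400
L(2,0) = 110, L_eff = 110/255 = 0.431373
t(2,0) = 4.87 - 4.400·0.431373 = 2.972
Σt over all 7·7 pixels = 204943/1700 ≈ 120.5547059
V = pitch²·Σt = 1.51²·204943/1700 = 274.877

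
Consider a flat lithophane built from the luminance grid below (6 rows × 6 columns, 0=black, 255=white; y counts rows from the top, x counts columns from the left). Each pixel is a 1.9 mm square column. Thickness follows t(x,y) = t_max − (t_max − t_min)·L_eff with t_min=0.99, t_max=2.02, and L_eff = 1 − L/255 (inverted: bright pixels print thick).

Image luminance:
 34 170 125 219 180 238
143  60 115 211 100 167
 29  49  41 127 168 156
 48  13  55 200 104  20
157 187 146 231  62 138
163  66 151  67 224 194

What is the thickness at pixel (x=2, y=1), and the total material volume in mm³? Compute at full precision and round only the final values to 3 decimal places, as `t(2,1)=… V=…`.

span = t_max - t_min = 2.02 - 0.99 = 1.030
L(2,1) = 115, L_eff = 1 - 115/255 = 0.549020 (inverted)
t(2,1) = 2.02 - 1.030·0.549020 = 1.455
Σt over all 6·6 pixels = 689147/12750 ≈ 54.0507451
V = pitch²·Σt = 1.9²·689147/12750 = 195.123

t(2,1)=1.455 V=195.123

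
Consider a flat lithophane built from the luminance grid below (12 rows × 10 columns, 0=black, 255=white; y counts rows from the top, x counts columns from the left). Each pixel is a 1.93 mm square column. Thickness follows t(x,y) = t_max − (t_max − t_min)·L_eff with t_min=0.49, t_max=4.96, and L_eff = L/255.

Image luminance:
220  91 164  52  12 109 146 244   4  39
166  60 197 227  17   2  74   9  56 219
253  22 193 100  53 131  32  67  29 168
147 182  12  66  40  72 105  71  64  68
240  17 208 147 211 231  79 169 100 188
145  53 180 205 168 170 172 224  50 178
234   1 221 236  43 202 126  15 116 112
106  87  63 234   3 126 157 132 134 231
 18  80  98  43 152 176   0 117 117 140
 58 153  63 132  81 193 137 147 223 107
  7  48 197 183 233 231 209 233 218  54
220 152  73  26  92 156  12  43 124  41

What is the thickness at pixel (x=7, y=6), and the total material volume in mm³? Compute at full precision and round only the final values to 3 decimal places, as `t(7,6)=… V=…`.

span = t_max - t_min = 4.96 - 0.49 = 4.470
L(7,6) = 15, L_eff = 15/255 = 0.058824
t(7,6) = 4.96 - 4.470·0.058824 = 4.697
Σt over all 12·10 pixels = 341.304
V = pitch²·Σt = 1.93²·341.304 = 1271.323

t(7,6)=4.697 V=1271.323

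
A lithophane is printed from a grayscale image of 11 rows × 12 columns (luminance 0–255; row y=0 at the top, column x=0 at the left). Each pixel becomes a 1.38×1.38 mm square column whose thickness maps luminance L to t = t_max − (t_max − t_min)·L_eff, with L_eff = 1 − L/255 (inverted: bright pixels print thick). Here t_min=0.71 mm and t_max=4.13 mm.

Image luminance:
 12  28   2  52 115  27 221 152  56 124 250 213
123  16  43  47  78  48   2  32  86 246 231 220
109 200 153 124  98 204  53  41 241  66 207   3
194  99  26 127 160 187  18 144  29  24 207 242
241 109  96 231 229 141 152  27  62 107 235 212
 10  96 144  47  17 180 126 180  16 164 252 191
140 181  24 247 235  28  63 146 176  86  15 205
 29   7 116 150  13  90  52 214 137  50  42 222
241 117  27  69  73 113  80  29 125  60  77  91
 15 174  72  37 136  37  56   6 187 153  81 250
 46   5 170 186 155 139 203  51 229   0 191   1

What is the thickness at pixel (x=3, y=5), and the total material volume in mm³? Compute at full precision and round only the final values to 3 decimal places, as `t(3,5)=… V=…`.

span = t_max - t_min = 4.13 - 0.71 = 3.420
L(3,5) = 47, L_eff = 1 - 47/255 = 0.815686 (inverted)
t(3,5) = 4.13 - 3.420·0.815686 = 1.340
Σt over all 11·12 pixels = 50121/170 ≈ 294.8294118
V = pitch²·Σt = 1.38²·50121/170 = 561.473

t(3,5)=1.340 V=561.473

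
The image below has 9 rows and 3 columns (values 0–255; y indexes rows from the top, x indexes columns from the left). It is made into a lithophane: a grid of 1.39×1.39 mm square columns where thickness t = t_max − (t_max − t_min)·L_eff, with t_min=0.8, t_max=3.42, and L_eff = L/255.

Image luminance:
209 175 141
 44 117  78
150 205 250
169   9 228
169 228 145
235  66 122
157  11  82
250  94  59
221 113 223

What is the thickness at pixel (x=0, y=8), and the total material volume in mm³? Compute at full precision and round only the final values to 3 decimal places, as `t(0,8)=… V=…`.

t(0,8)=1.149 V=99.997

span = t_max - t_min = 3.42 - 0.8 = 2.620
L(0,8) = 221, L_eff = 221/255 = 0.866667
t(0,8) = 3.42 - 2.620·0.866667 = 1.149
Σt over all 9·3 pixels = 131977/2550 ≈ 51.7556863
V = pitch²·Σt = 1.39²·131977/2550 = 99.997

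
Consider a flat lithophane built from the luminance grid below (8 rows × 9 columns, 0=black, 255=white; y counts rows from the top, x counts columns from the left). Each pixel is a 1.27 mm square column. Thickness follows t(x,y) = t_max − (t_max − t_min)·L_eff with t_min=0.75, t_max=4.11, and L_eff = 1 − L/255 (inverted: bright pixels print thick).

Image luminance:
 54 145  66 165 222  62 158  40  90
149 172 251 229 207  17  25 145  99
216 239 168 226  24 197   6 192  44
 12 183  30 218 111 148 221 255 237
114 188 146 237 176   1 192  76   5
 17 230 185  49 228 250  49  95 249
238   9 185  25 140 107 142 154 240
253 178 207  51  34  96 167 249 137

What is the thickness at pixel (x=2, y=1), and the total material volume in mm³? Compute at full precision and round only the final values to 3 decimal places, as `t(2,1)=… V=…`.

span = t_max - t_min = 4.11 - 0.75 = 3.360
L(2,1) = 251, L_eff = 1 - 251/255 = 0.015686 (inverted)
t(2,1) = 4.11 - 3.360·0.015686 = 4.057
Σt over all 8·9 pixels = 398166/2125 ≈ 187.3722353
V = pitch²·Σt = 1.27²·398166/2125 = 302.213

t(2,1)=4.057 V=302.213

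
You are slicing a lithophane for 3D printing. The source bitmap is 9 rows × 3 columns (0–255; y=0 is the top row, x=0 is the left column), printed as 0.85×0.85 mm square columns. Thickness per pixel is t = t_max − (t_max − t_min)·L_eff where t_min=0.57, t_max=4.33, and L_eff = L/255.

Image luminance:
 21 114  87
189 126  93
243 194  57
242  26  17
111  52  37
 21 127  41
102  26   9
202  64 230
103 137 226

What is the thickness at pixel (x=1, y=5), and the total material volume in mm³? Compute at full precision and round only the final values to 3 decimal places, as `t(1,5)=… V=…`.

t(1,5)=2.457 V=53.605

span = t_max - t_min = 4.33 - 0.57 = 3.760
L(1,5) = 127, L_eff = 127/255 = 0.498039
t(1,5) = 4.33 - 3.760·0.498039 = 2.457
Σt over all 9·3 pixels = 1891933/25500 ≈ 74.1934510
V = pitch²·Σt = 0.85²·1891933/25500 = 53.605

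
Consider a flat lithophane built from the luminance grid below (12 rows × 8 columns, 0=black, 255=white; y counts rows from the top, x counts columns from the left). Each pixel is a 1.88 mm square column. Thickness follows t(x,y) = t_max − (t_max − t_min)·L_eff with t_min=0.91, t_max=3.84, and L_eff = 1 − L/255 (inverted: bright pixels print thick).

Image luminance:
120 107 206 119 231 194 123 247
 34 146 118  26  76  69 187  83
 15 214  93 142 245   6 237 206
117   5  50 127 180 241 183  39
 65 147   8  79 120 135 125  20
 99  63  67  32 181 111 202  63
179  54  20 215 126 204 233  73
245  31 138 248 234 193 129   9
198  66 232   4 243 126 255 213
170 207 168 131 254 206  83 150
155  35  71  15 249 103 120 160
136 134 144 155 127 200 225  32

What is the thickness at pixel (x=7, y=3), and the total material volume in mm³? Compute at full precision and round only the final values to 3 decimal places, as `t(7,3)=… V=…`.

t(7,3)=1.358 V=828.626

span = t_max - t_min = 3.84 - 0.91 = 2.930
L(7,3) = 39, L_eff = 1 - 39/255 = 0.847059 (inverted)
t(7,3) = 3.84 - 2.930·0.847059 = 1.358
Σt over all 12·8 pixels = 234.446
V = pitch²·Σt = 1.88²·234.446 = 828.626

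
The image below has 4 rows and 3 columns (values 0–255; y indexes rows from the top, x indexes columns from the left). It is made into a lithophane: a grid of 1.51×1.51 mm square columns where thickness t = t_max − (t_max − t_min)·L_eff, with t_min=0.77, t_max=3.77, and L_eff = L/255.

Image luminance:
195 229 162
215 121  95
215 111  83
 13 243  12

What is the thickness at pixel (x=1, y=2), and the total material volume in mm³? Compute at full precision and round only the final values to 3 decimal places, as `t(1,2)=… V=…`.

span = t_max - t_min = 3.77 - 0.77 = 3.000
L(1,2) = 111, L_eff = 111/255 = 0.435294
t(1,2) = 3.77 - 3.000·0.435294 = 2.464
Σt over all 4·3 pixels = 10757/425 ≈ 25.3105882
V = pitch²·Σt = 1.51²·10757/425 = 57.711

t(1,2)=2.464 V=57.711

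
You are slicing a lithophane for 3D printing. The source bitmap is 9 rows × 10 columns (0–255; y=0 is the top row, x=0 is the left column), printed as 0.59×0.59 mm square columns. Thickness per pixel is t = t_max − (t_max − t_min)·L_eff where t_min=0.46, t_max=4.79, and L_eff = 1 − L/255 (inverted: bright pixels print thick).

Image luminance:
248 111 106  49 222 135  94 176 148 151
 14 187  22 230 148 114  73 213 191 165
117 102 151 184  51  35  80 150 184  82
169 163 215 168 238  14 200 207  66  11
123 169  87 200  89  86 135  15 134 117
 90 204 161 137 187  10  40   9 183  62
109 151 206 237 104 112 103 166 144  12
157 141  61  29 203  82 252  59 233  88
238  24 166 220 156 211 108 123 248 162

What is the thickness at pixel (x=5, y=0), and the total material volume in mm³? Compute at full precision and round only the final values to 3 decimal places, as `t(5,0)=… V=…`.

span = t_max - t_min = 4.79 - 0.46 = 4.330
L(5,0) = 135, L_eff = 1 - 135/255 = 0.470588 (inverted)
t(5,0) = 4.79 - 4.330·0.470588 = 2.752
Σt over all 9·10 pixels = 6220091/25500 ≈ 243.9251373
V = pitch²·Σt = 0.59²·6220091/25500 = 84.910

t(5,0)=2.752 V=84.910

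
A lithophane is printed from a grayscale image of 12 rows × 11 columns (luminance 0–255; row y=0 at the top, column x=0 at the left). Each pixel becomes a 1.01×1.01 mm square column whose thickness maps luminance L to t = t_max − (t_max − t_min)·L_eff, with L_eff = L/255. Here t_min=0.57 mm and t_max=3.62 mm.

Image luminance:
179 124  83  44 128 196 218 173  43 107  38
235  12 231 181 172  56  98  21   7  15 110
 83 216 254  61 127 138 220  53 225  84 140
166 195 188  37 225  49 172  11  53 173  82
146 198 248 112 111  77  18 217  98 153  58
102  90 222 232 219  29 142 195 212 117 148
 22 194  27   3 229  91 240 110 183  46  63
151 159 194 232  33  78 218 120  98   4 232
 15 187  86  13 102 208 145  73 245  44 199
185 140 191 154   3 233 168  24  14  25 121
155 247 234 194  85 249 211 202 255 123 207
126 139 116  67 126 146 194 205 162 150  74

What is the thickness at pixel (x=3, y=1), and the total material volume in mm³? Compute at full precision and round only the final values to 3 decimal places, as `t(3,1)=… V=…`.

span = t_max - t_min = 3.62 - 0.57 = 3.050
L(3,1) = 181, L_eff = 181/255 = 0.709804
t(3,1) = 3.62 - 3.050·0.709804 = 1.455
Σt over all 12·11 pixels = 341822/1275 ≈ 268.0956863
V = pitch²·Σt = 1.01²·341822/1275 = 273.484

t(3,1)=1.455 V=273.484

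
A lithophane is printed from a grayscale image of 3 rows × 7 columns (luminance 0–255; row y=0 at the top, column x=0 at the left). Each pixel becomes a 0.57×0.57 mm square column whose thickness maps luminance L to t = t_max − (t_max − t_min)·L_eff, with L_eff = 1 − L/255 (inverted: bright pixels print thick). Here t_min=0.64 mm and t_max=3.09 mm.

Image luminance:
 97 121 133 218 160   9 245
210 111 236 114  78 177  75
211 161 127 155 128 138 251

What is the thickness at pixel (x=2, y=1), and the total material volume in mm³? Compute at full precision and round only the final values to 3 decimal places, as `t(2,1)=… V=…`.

span = t_max - t_min = 3.09 - 0.64 = 2.450
L(2,1) = 236, L_eff = 1 - 236/255 = 0.074510 (inverted)
t(2,1) = 3.09 - 2.450·0.074510 = 2.907
Σt over all 3·7 pixels = 223139/5100 ≈ 43.7527451
V = pitch²·Σt = 0.57²·223139/5100 = 14.215

t(2,1)=2.907 V=14.215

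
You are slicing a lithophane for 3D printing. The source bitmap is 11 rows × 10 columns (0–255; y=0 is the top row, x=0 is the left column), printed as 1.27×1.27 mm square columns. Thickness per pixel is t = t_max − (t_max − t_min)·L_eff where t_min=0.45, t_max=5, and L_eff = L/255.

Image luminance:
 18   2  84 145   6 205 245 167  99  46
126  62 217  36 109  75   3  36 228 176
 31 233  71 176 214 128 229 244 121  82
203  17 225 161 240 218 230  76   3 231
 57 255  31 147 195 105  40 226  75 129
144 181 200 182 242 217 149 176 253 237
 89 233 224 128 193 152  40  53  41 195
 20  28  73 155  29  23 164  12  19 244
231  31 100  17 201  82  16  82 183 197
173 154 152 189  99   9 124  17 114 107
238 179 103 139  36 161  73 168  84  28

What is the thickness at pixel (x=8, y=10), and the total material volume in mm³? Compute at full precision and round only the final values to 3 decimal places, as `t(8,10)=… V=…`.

span = t_max - t_min = 5 - 0.45 = 4.550
L(8,10) = 84, L_eff = 84/255 = 0.329412
t(8,10) = 5 - 4.550·0.329412 = 3.501
Σt over all 11·10 pixels = 508483/1700 ≈ 299.1076471
V = pitch²·Σt = 1.27²·508483/1700 = 482.431

t(8,10)=3.501 V=482.431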